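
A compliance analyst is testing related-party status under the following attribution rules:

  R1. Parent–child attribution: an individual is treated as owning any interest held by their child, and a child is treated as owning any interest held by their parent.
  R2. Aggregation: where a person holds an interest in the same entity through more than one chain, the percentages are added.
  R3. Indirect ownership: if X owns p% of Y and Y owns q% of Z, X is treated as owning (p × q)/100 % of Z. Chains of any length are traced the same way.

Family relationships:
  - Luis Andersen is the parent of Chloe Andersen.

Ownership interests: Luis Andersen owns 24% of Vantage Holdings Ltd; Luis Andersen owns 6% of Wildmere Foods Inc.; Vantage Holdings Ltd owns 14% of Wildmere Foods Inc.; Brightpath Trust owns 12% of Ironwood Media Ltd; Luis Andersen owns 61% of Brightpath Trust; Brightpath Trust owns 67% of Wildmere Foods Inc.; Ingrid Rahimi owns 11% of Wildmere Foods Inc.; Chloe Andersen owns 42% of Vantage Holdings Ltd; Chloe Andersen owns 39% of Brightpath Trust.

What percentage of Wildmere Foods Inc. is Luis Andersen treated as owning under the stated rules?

82.24%

By parent–child attribution (R1), Luis Andersen is treated as also owning Chloe Andersen's interest in Brightpath Trust, giving 61% + 39% = 100%.
By parent–child attribution (R1), Luis Andersen is treated as also owning Chloe Andersen's interest in Vantage Holdings Ltd, giving 24% + 42% = 66%.
Chain via Brightpath Trust (R3): 100% × 67% = 67% of Wildmere Foods Inc.
Chain via Vantage Holdings Ltd (R3): 66% × 14% = 9.24% of Wildmere Foods Inc.
Direct interest in Wildmere Foods Inc: 6%.
Aggregating (R2): 67% + 9.24% + 6% = 82.24%.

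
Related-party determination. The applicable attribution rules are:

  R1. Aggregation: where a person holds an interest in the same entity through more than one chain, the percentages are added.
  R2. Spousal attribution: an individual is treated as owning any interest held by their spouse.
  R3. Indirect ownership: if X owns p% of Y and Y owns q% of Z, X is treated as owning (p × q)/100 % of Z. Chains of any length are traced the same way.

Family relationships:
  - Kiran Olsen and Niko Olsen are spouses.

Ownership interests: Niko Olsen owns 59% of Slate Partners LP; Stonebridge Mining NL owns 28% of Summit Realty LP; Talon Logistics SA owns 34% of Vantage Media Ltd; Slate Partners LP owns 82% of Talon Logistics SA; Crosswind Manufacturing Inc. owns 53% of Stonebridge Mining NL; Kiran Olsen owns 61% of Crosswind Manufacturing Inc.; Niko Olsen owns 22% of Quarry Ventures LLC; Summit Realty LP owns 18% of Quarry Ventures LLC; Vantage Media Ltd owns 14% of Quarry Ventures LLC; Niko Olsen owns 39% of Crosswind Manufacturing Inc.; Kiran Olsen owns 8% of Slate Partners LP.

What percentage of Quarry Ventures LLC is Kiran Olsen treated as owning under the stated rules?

27.286344%

By spousal attribution (R2), Kiran Olsen is treated as also owning Niko Olsen's interest in Crosswind Manufacturing Inc, giving 61% + 39% = 100%.
By spousal attribution (R2), Kiran Olsen is treated as also owning Niko Olsen's interest in Slate Partners LP, giving 8% + 59% = 67%.
By spousal attribution (R2), Kiran Olsen is treated as owning Niko Olsen's 22% interest in Quarry Ventures LLC.
Chain via Crosswind Manufacturing Inc. → Stonebridge Mining NL → Summit Realty LP (R3): 100% × 53% × 28% × 18% = 2.6712% of Quarry Ventures LLC.
Chain via Slate Partners LP → Talon Logistics SA → Vantage Media Ltd (R3): 67% × 82% × 34% × 14% = 2.615144% of Quarry Ventures LLC.
Direct interest in Quarry Ventures LLC: 22%.
Aggregating (R1): 2.6712% + 2.615144% + 22% = 27.286344%.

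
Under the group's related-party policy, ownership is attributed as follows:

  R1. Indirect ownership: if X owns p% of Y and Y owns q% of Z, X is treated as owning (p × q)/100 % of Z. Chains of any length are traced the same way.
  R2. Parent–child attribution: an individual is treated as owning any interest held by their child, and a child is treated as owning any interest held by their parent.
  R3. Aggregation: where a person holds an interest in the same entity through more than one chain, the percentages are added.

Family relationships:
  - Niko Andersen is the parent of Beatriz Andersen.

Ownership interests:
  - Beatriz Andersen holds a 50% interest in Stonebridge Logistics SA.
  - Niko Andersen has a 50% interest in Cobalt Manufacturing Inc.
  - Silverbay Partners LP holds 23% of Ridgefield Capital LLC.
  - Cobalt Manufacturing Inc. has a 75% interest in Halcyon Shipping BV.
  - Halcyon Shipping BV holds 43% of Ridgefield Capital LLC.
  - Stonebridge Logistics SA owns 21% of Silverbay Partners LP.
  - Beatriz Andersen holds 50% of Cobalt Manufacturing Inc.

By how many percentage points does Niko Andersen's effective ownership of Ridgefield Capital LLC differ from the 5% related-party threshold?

By parent–child attribution (R2), Niko Andersen is treated as also owning Beatriz Andersen's interest in Cobalt Manufacturing Inc, giving 50% + 50% = 100%.
By parent–child attribution (R2), Niko Andersen is treated as owning Beatriz Andersen's 50% interest in Stonebridge Logistics SA.
Chain via Cobalt Manufacturing Inc. → Halcyon Shipping BV (R1): 100% × 75% × 43% = 32.25% of Ridgefield Capital LLC.
Chain via Stonebridge Logistics SA → Silverbay Partners LP (R1): 50% × 21% × 23% = 2.415% of Ridgefield Capital LLC.
Aggregating (R3): 32.25% + 2.415% = 34.665%.
34.665% exceeds the 5% threshold by 29.665 percentage points.

29.665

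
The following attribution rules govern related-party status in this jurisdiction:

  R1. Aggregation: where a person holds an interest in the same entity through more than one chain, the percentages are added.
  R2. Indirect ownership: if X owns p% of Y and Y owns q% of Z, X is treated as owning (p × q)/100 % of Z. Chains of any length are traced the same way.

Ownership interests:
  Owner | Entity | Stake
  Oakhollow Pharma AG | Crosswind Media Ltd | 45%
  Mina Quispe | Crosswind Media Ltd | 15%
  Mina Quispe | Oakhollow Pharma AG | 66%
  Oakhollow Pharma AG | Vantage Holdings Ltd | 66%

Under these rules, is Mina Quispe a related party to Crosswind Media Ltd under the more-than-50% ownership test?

Chain via Oakhollow Pharma AG (R2): 66% × 45% = 29.7% of Crosswind Media Ltd.
Direct interest in Crosswind Media Ltd: 15%.
Aggregating (R1): 29.7% + 15% = 44.7%.
44.7% does not exceed the 50% threshold, so Mina is not a related party to Crosswind Media Ltd.

No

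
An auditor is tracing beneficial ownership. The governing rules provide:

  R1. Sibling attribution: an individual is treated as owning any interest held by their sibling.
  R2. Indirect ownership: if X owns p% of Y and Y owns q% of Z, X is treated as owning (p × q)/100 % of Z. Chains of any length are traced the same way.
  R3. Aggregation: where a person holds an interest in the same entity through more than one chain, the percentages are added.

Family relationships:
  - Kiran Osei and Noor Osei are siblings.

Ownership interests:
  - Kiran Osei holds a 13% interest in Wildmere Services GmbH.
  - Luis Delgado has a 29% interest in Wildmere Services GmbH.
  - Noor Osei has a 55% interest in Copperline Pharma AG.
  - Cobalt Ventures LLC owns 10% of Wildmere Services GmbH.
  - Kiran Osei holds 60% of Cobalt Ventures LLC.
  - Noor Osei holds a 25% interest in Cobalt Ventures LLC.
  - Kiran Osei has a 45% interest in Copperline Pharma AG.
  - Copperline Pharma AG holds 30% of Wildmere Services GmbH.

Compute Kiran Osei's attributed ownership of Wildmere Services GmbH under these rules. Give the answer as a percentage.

By sibling attribution (R1), Kiran Osei is treated as also owning Noor Osei's interest in Copperline Pharma AG, giving 45% + 55% = 100%.
By sibling attribution (R1), Kiran Osei is treated as also owning Noor Osei's interest in Cobalt Ventures LLC, giving 60% + 25% = 85%.
Chain via Copperline Pharma AG (R2): 100% × 30% = 30% of Wildmere Services GmbH.
Chain via Cobalt Ventures LLC (R2): 85% × 10% = 8.5% of Wildmere Services GmbH.
Direct interest in Wildmere Services GmbH: 13%.
Aggregating (R3): 30% + 8.5% + 13% = 51.5%.

51.5%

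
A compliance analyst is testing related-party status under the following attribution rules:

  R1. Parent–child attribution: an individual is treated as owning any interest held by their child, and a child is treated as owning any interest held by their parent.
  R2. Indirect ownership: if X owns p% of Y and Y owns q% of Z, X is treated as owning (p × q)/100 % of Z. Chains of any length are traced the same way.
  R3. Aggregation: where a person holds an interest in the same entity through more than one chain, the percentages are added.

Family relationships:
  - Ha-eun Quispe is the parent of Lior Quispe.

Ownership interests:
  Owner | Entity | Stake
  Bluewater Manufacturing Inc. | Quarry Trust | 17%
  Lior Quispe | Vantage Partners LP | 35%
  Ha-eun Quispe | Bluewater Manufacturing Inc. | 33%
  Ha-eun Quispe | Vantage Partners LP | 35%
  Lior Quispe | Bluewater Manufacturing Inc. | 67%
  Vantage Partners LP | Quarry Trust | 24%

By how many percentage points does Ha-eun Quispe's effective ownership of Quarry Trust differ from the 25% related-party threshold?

8.8

By parent–child attribution (R1), Ha-eun Quispe is treated as also owning Lior Quispe's interest in Bluewater Manufacturing Inc, giving 33% + 67% = 100%.
By parent–child attribution (R1), Ha-eun Quispe is treated as also owning Lior Quispe's interest in Vantage Partners LP, giving 35% + 35% = 70%.
Chain via Bluewater Manufacturing Inc. (R2): 100% × 17% = 17% of Quarry Trust.
Chain via Vantage Partners LP (R2): 70% × 24% = 16.8% of Quarry Trust.
Aggregating (R3): 17% + 16.8% = 33.8%.
33.8% exceeds the 25% threshold by 8.8 percentage points.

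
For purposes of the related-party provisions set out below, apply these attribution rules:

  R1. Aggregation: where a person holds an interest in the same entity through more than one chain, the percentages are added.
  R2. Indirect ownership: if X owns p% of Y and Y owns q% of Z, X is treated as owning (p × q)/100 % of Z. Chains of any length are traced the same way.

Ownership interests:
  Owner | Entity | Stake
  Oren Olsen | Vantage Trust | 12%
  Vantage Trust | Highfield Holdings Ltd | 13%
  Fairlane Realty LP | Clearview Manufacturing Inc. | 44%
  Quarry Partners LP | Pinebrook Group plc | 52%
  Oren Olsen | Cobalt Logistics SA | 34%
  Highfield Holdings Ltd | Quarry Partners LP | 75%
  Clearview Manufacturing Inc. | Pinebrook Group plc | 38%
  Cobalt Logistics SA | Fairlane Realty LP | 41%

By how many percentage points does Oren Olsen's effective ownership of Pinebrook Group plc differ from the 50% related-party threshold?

47.060832

Chain via Cobalt Logistics SA → Fairlane Realty LP → Clearview Manufacturing Inc. (R2): 34% × 41% × 44% × 38% = 2.330768% of Pinebrook Group plc.
Chain via Vantage Trust → Highfield Holdings Ltd → Quarry Partners LP (R2): 12% × 13% × 75% × 52% = 0.6084% of Pinebrook Group plc.
Aggregating (R1): 2.330768% + 0.6084% = 2.939168%.
2.939168% falls short of the 50% threshold by 47.060832 percentage points.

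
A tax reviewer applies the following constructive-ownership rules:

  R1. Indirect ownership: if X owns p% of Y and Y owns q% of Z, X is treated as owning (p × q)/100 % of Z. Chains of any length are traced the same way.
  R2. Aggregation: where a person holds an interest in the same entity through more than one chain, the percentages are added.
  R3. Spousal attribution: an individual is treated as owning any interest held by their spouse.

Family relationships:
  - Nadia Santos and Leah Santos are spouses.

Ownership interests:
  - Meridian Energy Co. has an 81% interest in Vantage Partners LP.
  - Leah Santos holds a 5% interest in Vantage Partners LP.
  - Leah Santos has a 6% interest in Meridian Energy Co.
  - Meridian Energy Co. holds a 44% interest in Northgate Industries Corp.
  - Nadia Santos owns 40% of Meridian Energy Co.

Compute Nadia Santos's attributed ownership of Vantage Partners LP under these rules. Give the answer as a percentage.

By spousal attribution (R3), Nadia Santos is treated as also owning Leah Santos's interest in Meridian Energy Co, giving 40% + 6% = 46%.
By spousal attribution (R3), Nadia Santos is treated as owning Leah Santos's 5% interest in Vantage Partners LP.
Chain via Meridian Energy Co. (R1): 46% × 81% = 37.26% of Vantage Partners LP.
Direct interest in Vantage Partners LP: 5%.
Aggregating (R2): 37.26% + 5% = 42.26%.

42.26%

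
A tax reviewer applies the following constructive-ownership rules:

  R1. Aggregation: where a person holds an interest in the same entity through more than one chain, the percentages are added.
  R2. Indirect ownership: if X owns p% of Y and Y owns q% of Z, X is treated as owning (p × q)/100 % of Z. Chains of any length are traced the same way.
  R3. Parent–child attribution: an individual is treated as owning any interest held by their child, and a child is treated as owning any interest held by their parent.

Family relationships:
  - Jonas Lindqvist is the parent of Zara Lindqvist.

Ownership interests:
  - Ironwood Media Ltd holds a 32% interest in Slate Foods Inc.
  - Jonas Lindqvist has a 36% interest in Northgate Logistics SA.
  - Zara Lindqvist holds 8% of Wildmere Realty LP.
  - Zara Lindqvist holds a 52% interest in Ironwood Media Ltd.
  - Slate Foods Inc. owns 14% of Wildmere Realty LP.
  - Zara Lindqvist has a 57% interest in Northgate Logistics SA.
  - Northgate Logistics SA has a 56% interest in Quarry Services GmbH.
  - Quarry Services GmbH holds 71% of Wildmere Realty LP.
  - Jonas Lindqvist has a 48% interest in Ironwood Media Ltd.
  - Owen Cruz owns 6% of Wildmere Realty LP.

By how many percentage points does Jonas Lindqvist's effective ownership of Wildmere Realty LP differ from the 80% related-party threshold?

By parent–child attribution (R3), Jonas Lindqvist is treated as also owning Zara Lindqvist's interest in Northgate Logistics SA, giving 36% + 57% = 93%.
By parent–child attribution (R3), Jonas Lindqvist is treated as also owning Zara Lindqvist's interest in Ironwood Media Ltd, giving 48% + 52% = 100%.
By parent–child attribution (R3), Jonas Lindqvist is treated as owning Zara Lindqvist's 8% interest in Wildmere Realty LP.
Chain via Northgate Logistics SA → Quarry Services GmbH (R2): 93% × 56% × 71% = 36.9768% of Wildmere Realty LP.
Chain via Ironwood Media Ltd → Slate Foods Inc. (R2): 100% × 32% × 14% = 4.48% of Wildmere Realty LP.
Direct interest in Wildmere Realty LP: 8%.
Aggregating (R1): 36.9768% + 4.48% + 8% = 49.4568%.
49.4568% falls short of the 80% threshold by 30.5432 percentage points.

30.5432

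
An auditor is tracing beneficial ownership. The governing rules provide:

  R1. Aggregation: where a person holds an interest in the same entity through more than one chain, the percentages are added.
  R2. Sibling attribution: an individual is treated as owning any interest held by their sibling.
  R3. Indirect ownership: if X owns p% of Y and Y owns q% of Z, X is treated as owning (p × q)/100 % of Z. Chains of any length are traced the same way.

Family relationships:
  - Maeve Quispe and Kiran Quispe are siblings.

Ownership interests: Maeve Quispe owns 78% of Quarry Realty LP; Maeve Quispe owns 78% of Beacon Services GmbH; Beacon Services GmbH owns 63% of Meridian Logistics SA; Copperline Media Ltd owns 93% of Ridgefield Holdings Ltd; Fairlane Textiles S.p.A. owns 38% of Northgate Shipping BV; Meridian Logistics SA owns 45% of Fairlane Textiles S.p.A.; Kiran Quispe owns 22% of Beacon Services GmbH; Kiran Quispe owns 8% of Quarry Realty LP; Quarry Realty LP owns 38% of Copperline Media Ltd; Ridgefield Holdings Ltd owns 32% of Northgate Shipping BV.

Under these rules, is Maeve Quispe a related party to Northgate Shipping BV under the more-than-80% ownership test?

No

By sibling attribution (R2), Maeve Quispe is treated as also owning Kiran Quispe's interest in Quarry Realty LP, giving 78% + 8% = 86%.
By sibling attribution (R2), Maeve Quispe is treated as also owning Kiran Quispe's interest in Beacon Services GmbH, giving 78% + 22% = 100%.
Chain via Quarry Realty LP → Copperline Media Ltd → Ridgefield Holdings Ltd (R3): 86% × 38% × 93% × 32% = 9.725568% of Northgate Shipping BV.
Chain via Beacon Services GmbH → Meridian Logistics SA → Fairlane Textiles S.p.A. (R3): 100% × 63% × 45% × 38% = 10.773% of Northgate Shipping BV.
Aggregating (R1): 9.725568% + 10.773% = 20.498568%.
20.498568% does not exceed the 80% threshold, so Maeve is not a related party to Northgate Shipping BV.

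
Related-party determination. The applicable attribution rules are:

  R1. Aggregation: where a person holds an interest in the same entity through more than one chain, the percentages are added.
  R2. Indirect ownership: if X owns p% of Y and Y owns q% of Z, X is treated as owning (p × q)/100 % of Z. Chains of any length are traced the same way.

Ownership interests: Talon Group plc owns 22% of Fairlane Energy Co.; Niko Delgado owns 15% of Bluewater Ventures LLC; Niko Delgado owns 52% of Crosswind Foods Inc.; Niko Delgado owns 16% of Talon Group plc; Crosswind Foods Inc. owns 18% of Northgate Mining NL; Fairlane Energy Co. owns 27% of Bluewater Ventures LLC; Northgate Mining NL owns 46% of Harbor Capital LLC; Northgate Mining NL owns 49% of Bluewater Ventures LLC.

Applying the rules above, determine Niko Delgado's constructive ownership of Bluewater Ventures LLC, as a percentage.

20.5368%

Chain via Talon Group plc → Fairlane Energy Co. (R2): 16% × 22% × 27% = 0.9504% of Bluewater Ventures LLC.
Chain via Crosswind Foods Inc. → Northgate Mining NL (R2): 52% × 18% × 49% = 4.5864% of Bluewater Ventures LLC.
Direct interest in Bluewater Ventures LLC: 15%.
Aggregating (R1): 0.9504% + 4.5864% + 15% = 20.5368%.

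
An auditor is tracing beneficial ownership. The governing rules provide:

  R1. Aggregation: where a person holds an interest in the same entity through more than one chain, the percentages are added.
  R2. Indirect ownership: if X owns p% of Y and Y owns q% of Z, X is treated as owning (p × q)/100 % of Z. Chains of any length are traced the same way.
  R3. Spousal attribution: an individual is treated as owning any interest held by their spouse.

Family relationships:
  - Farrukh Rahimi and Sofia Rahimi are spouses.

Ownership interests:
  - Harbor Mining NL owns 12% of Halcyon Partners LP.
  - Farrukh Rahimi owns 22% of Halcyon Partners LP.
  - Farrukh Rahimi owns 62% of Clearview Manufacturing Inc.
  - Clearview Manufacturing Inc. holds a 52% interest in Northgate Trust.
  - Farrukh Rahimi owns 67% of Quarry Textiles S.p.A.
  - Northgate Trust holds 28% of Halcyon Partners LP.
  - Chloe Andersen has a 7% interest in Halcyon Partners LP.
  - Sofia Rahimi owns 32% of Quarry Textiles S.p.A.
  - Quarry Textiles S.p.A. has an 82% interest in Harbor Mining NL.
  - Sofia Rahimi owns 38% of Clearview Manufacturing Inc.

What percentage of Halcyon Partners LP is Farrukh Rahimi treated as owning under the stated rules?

46.3016%

By spousal attribution (R3), Farrukh Rahimi is treated as also owning Sofia Rahimi's interest in Quarry Textiles S.p.A, giving 67% + 32% = 99%.
By spousal attribution (R3), Farrukh Rahimi is treated as also owning Sofia Rahimi's interest in Clearview Manufacturing Inc, giving 62% + 38% = 100%.
Chain via Quarry Textiles S.p.A. → Harbor Mining NL (R2): 99% × 82% × 12% = 9.7416% of Halcyon Partners LP.
Chain via Clearview Manufacturing Inc. → Northgate Trust (R2): 100% × 52% × 28% = 14.56% of Halcyon Partners LP.
Direct interest in Halcyon Partners LP: 22%.
Aggregating (R1): 9.7416% + 14.56% + 22% = 46.3016%.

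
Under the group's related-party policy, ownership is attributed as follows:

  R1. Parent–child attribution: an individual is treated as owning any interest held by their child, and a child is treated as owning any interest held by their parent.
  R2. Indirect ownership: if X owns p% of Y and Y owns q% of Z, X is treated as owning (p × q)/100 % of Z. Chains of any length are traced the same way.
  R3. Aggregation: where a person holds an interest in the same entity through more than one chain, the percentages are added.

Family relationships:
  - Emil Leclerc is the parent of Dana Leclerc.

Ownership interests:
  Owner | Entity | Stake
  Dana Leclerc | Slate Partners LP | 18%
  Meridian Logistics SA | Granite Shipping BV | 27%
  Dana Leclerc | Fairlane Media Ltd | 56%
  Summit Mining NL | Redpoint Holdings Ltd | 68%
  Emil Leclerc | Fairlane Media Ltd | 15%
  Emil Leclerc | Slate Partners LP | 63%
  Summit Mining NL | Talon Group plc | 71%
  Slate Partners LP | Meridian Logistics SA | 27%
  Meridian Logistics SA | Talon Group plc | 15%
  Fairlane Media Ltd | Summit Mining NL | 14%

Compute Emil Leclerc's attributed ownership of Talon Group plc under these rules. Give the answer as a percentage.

10.3379%

By parent–child attribution (R1), Emil Leclerc is treated as also owning Dana Leclerc's interest in Fairlane Media Ltd, giving 15% + 56% = 71%.
By parent–child attribution (R1), Emil Leclerc is treated as also owning Dana Leclerc's interest in Slate Partners LP, giving 63% + 18% = 81%.
Chain via Fairlane Media Ltd → Summit Mining NL (R2): 71% × 14% × 71% = 7.0574% of Talon Group plc.
Chain via Slate Partners LP → Meridian Logistics SA (R2): 81% × 27% × 15% = 3.2805% of Talon Group plc.
Aggregating (R3): 7.0574% + 3.2805% = 10.3379%.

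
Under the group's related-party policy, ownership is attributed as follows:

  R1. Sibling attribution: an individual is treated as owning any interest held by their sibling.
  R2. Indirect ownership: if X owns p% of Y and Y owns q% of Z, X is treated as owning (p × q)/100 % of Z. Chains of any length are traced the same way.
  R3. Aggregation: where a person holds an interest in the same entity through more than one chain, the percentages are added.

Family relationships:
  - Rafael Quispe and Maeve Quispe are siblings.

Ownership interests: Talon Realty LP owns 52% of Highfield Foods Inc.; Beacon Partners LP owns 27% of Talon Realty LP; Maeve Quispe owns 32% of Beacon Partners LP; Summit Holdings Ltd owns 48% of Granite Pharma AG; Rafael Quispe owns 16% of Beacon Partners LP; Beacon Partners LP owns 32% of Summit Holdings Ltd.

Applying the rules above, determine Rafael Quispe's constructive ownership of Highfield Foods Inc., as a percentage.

6.7392%

By sibling attribution (R1), Rafael Quispe is treated as also owning Maeve Quispe's interest in Beacon Partners LP, giving 16% + 32% = 48%.
Chain via Beacon Partners LP → Talon Realty LP (R2): 48% × 27% × 52% = 6.7392% of Highfield Foods Inc.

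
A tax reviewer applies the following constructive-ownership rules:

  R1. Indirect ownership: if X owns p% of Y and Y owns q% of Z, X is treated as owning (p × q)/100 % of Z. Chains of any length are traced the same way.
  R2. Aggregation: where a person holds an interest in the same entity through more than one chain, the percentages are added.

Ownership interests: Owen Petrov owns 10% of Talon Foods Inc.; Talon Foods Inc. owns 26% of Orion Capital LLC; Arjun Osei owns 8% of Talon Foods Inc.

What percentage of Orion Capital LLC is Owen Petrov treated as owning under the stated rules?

2.6%

Chain via Talon Foods Inc. (R1): 10% × 26% = 2.6% of Orion Capital LLC.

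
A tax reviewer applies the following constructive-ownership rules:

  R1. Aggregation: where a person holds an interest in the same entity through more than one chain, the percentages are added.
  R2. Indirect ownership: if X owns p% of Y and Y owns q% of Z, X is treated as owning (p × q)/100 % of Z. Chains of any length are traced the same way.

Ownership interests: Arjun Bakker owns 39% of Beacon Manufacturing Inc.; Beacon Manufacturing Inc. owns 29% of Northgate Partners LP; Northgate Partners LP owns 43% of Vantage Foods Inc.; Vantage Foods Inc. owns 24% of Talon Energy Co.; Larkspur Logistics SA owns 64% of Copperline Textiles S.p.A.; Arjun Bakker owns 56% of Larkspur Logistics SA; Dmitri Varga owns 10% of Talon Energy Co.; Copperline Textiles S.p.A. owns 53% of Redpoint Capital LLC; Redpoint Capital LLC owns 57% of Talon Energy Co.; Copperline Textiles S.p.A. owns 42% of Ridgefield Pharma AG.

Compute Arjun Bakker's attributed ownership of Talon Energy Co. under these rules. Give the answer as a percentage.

11.994456%

Chain via Beacon Manufacturing Inc. → Northgate Partners LP → Vantage Foods Inc. (R2): 39% × 29% × 43% × 24% = 1.167192% of Talon Energy Co.
Chain via Larkspur Logistics SA → Copperline Textiles S.p.A. → Redpoint Capital LLC (R2): 56% × 64% × 53% × 57% = 10.827264% of Talon Energy Co.
Aggregating (R1): 1.167192% + 10.827264% = 11.994456%.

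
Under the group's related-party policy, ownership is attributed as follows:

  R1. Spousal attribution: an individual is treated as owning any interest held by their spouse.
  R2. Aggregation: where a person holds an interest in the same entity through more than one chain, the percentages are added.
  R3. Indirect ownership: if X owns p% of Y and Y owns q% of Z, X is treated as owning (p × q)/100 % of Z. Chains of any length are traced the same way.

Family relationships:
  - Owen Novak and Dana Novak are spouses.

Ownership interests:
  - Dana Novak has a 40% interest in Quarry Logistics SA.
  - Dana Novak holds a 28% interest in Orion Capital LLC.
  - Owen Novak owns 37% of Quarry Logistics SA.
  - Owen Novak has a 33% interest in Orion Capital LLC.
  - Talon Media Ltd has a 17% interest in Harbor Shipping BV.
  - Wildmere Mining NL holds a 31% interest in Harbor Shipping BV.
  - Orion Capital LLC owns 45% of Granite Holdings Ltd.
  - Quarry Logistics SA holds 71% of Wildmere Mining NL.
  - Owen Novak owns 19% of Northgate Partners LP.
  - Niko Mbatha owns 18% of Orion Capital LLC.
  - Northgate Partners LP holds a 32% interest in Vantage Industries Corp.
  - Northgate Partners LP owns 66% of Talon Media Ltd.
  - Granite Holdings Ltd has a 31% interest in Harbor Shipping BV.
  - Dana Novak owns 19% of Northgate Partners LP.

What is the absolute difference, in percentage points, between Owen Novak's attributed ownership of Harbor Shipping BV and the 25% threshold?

By spousal attribution (R1), Owen Novak is treated as also owning Dana Novak's interest in Quarry Logistics SA, giving 37% + 40% = 77%.
By spousal attribution (R1), Owen Novak is treated as also owning Dana Novak's interest in Northgate Partners LP, giving 19% + 19% = 38%.
By spousal attribution (R1), Owen Novak is treated as also owning Dana Novak's interest in Orion Capital LLC, giving 33% + 28% = 61%.
Chain via Quarry Logistics SA → Wildmere Mining NL (R3): 77% × 71% × 31% = 16.9477% of Harbor Shipping BV.
Chain via Northgate Partners LP → Talon Media Ltd (R3): 38% × 66% × 17% = 4.2636% of Harbor Shipping BV.
Chain via Orion Capital LLC → Granite Holdings Ltd (R3): 61% × 45% × 31% = 8.5095% of Harbor Shipping BV.
Aggregating (R2): 16.9477% + 4.2636% + 8.5095% = 29.7208%.
29.7208% exceeds the 25% threshold by 4.7208 percentage points.

4.7208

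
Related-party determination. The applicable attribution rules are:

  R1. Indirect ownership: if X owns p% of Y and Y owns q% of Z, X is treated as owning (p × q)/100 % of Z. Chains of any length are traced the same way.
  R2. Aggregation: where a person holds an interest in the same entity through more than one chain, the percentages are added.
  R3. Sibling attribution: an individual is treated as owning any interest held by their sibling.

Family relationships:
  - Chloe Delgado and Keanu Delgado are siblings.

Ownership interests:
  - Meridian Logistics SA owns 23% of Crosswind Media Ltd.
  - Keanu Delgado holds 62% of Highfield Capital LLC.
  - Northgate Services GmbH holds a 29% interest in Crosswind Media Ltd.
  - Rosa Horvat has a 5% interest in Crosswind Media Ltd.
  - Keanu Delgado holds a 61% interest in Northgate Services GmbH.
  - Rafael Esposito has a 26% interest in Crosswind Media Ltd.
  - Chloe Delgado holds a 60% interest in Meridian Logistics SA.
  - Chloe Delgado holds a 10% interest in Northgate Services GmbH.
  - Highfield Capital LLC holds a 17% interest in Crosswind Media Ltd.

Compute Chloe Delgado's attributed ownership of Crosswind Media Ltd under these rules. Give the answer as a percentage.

44.93%

By sibling attribution (R3), Chloe Delgado is treated as also owning Keanu Delgado's interest in Northgate Services GmbH, giving 10% + 61% = 71%.
By sibling attribution (R3), Chloe Delgado is treated as owning Keanu Delgado's 62% interest in Highfield Capital LLC.
Chain via Northgate Services GmbH (R1): 71% × 29% = 20.59% of Crosswind Media Ltd.
Chain via Meridian Logistics SA (R1): 60% × 23% = 13.8% of Crosswind Media Ltd.
Chain via Highfield Capital LLC (R1): 62% × 17% = 10.54% of Crosswind Media Ltd.
Aggregating (R2): 20.59% + 13.8% + 10.54% = 44.93%.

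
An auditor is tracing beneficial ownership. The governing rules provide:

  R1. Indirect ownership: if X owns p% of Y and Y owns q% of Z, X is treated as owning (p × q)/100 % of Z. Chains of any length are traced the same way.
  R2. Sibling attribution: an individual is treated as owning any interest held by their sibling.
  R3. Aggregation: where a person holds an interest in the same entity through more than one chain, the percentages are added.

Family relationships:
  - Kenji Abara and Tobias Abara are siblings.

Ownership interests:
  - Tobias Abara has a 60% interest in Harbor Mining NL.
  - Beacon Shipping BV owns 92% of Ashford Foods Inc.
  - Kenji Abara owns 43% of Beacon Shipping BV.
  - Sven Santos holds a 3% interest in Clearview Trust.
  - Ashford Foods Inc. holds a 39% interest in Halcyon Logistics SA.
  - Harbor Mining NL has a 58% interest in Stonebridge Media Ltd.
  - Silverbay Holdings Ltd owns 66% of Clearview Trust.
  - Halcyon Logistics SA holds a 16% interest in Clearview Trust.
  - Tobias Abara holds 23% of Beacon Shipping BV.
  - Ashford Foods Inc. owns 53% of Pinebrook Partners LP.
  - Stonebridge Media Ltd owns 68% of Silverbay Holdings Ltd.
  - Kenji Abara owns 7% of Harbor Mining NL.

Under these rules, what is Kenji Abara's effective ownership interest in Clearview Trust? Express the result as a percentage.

21.229296%

By sibling attribution (R2), Kenji Abara is treated as also owning Tobias Abara's interest in Harbor Mining NL, giving 7% + 60% = 67%.
By sibling attribution (R2), Kenji Abara is treated as also owning Tobias Abara's interest in Beacon Shipping BV, giving 43% + 23% = 66%.
Chain via Harbor Mining NL → Stonebridge Media Ltd → Silverbay Holdings Ltd (R1): 67% × 58% × 68% × 66% = 17.440368% of Clearview Trust.
Chain via Beacon Shipping BV → Ashford Foods Inc. → Halcyon Logistics SA (R1): 66% × 92% × 39% × 16% = 3.788928% of Clearview Trust.
Aggregating (R3): 17.440368% + 3.788928% = 21.229296%.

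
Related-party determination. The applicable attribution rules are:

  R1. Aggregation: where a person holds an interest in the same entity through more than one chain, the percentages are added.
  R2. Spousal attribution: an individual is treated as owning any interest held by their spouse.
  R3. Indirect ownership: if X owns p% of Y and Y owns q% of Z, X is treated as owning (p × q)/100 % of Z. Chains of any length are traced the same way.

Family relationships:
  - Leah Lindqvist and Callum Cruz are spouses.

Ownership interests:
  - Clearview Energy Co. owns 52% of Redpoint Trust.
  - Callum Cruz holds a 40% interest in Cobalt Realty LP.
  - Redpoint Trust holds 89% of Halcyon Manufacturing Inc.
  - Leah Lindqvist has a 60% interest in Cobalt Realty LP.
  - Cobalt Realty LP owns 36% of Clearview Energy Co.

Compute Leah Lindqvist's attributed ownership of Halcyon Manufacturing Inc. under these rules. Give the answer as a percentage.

By spousal attribution (R2), Leah Lindqvist is treated as also owning Callum Cruz's interest in Cobalt Realty LP, giving 60% + 40% = 100%.
Chain via Cobalt Realty LP → Clearview Energy Co. → Redpoint Trust (R3): 100% × 36% × 52% × 89% = 16.6608% of Halcyon Manufacturing Inc.

16.6608%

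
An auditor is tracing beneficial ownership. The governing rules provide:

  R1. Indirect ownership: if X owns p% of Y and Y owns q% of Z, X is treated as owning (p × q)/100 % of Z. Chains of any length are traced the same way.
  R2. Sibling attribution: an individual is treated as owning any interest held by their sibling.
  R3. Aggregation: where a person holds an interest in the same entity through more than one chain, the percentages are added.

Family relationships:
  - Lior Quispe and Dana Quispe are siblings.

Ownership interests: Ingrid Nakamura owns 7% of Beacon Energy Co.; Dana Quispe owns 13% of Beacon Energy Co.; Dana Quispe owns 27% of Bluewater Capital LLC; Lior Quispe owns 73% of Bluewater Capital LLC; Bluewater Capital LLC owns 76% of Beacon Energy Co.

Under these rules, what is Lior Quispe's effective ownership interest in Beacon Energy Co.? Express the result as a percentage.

By sibling attribution (R2), Lior Quispe is treated as also owning Dana Quispe's interest in Bluewater Capital LLC, giving 73% + 27% = 100%.
By sibling attribution (R2), Lior Quispe is treated as owning Dana Quispe's 13% interest in Beacon Energy Co.
Chain via Bluewater Capital LLC (R1): 100% × 76% = 76% of Beacon Energy Co.
Direct interest in Beacon Energy Co: 13%.
Aggregating (R3): 76% + 13% = 89%.

89%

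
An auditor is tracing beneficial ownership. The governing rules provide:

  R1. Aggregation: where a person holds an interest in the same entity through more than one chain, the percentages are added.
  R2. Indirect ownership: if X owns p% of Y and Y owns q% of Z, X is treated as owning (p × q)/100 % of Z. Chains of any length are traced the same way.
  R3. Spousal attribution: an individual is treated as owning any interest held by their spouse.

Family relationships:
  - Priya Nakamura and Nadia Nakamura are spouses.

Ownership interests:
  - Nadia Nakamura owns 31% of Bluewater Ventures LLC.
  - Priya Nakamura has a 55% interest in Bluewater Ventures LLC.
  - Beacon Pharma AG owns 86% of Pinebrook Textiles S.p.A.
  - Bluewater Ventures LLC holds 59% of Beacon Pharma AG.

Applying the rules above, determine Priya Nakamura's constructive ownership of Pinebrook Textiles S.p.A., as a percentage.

43.6364%

By spousal attribution (R3), Priya Nakamura is treated as also owning Nadia Nakamura's interest in Bluewater Ventures LLC, giving 55% + 31% = 86%.
Chain via Bluewater Ventures LLC → Beacon Pharma AG (R2): 86% × 59% × 86% = 43.6364% of Pinebrook Textiles S.p.A.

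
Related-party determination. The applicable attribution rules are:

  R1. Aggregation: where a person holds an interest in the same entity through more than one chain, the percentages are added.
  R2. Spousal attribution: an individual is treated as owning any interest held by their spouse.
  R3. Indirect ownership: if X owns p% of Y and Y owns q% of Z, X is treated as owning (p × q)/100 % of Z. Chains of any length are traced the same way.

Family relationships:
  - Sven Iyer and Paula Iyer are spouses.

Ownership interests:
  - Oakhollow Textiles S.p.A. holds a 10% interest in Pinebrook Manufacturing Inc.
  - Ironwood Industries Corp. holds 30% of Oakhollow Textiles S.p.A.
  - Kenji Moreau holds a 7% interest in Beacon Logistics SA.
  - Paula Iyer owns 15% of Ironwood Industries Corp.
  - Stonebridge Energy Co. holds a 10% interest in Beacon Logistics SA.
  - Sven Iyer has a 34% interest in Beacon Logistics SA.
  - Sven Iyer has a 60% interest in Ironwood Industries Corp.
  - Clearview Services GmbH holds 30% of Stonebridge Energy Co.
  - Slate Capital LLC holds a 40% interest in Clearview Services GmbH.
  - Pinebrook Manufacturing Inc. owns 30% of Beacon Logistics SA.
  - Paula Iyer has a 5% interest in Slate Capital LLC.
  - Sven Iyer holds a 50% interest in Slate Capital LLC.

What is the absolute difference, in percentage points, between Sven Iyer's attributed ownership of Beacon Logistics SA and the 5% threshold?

30.335

By spousal attribution (R2), Sven Iyer is treated as also owning Paula Iyer's interest in Ironwood Industries Corp, giving 60% + 15% = 75%.
By spousal attribution (R2), Sven Iyer is treated as also owning Paula Iyer's interest in Slate Capital LLC, giving 50% + 5% = 55%.
Chain via Ironwood Industries Corp. → Oakhollow Textiles S.p.A. → Pinebrook Manufacturing Inc. (R3): 75% × 30% × 10% × 30% = 0.675% of Beacon Logistics SA.
Chain via Slate Capital LLC → Clearview Services GmbH → Stonebridge Energy Co. (R3): 55% × 40% × 30% × 10% = 0.66% of Beacon Logistics SA.
Direct interest in Beacon Logistics SA: 34%.
Aggregating (R1): 0.675% + 0.66% + 34% = 35.335%.
35.335% exceeds the 5% threshold by 30.335 percentage points.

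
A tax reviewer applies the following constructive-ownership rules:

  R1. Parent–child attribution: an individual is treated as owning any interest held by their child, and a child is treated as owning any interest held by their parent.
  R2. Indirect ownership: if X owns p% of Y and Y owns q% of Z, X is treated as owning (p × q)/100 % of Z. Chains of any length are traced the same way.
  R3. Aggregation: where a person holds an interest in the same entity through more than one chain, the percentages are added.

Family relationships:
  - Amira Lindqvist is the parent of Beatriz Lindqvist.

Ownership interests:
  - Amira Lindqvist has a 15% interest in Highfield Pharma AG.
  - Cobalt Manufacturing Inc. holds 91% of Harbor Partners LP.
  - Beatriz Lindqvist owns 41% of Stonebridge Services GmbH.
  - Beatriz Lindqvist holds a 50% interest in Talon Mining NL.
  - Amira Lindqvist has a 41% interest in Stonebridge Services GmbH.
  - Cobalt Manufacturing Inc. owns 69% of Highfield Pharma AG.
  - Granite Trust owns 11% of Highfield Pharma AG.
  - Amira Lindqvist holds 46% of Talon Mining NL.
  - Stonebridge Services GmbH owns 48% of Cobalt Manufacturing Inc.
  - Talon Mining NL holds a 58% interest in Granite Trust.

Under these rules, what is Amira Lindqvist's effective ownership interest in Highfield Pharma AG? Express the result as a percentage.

By parent–child attribution (R1), Amira Lindqvist is treated as also owning Beatriz Lindqvist's interest in Talon Mining NL, giving 46% + 50% = 96%.
By parent–child attribution (R1), Amira Lindqvist is treated as also owning Beatriz Lindqvist's interest in Stonebridge Services GmbH, giving 41% + 41% = 82%.
Chain via Talon Mining NL → Granite Trust (R2): 96% × 58% × 11% = 6.1248% of Highfield Pharma AG.
Chain via Stonebridge Services GmbH → Cobalt Manufacturing Inc. (R2): 82% × 48% × 69% = 27.1584% of Highfield Pharma AG.
Direct interest in Highfield Pharma AG: 15%.
Aggregating (R3): 6.1248% + 27.1584% + 15% = 48.2832%.

48.2832%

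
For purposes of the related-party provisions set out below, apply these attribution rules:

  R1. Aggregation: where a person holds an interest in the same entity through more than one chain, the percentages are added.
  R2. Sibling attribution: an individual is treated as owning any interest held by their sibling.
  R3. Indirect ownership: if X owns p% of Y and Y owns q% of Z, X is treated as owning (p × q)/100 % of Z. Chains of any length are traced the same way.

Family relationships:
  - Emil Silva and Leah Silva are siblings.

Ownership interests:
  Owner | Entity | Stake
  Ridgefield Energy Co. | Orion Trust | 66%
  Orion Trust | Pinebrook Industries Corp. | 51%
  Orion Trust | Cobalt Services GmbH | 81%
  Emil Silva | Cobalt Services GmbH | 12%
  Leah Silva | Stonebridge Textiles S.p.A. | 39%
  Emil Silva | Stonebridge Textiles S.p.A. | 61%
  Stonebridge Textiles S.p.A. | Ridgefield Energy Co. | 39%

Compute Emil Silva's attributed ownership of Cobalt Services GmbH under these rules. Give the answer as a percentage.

By sibling attribution (R2), Emil Silva is treated as also owning Leah Silva's interest in Stonebridge Textiles S.p.A, giving 61% + 39% = 100%.
Chain via Stonebridge Textiles S.p.A. → Ridgefield Energy Co. → Orion Trust (R3): 100% × 39% × 66% × 81% = 20.8494% of Cobalt Services GmbH.
Direct interest in Cobalt Services GmbH: 12%.
Aggregating (R1): 20.8494% + 12% = 32.8494%.

32.8494%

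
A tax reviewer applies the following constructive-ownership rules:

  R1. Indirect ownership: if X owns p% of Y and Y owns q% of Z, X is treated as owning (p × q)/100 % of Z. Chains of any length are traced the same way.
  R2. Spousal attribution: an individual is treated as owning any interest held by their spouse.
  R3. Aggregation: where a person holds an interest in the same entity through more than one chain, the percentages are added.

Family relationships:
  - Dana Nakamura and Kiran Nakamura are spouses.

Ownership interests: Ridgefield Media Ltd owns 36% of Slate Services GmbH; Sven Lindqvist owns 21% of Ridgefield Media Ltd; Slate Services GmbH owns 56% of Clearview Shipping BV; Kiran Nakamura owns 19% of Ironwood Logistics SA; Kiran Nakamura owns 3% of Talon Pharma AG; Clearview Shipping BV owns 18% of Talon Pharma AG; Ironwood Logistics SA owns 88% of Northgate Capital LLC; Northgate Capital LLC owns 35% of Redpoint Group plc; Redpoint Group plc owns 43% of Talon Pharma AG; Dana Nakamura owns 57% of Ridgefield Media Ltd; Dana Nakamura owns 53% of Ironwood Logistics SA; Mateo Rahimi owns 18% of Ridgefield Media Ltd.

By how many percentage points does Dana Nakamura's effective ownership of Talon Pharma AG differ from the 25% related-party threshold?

By spousal attribution (R2), Dana Nakamura is treated as also owning Kiran Nakamura's interest in Ironwood Logistics SA, giving 53% + 19% = 72%.
By spousal attribution (R2), Dana Nakamura is treated as owning Kiran Nakamura's 3% interest in Talon Pharma AG.
Chain via Ironwood Logistics SA → Northgate Capital LLC → Redpoint Group plc (R1): 72% × 88% × 35% × 43% = 9.53568% of Talon Pharma AG.
Chain via Ridgefield Media Ltd → Slate Services GmbH → Clearview Shipping BV (R1): 57% × 36% × 56% × 18% = 2.068416% of Talon Pharma AG.
Direct interest in Talon Pharma AG: 3%.
Aggregating (R3): 9.53568% + 2.068416% + 3% = 14.604096%.
14.604096% falls short of the 25% threshold by 10.395904 percentage points.

10.395904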